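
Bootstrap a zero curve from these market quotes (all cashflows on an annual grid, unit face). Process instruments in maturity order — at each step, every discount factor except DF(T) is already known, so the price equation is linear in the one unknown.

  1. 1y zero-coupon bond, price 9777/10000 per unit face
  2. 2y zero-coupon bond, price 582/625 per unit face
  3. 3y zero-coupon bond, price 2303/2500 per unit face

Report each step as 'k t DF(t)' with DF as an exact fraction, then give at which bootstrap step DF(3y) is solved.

1 1 9777/10000
2 2 582/625
3 3 2303/2500
DF(3y) is solved at step 3

step 1 [1y] zero: DF = P = 9777/10000 ≈ 0.977700
step 2 [2y] zero: DF = P = 582/625 ≈ 0.931200
step 3 [3y] zero: DF = P = 2303/2500 ≈ 0.921200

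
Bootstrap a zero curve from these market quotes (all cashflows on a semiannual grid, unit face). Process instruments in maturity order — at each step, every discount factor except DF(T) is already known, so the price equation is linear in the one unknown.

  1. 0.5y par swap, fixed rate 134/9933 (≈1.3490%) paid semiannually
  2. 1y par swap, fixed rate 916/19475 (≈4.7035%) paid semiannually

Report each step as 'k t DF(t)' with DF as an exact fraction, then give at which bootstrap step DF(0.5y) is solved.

step 1 [0.5y] swap r/2=67/9933: DF=(1 − 67/9933·(0))/(1+67/9933) = 9933/10000 ≈ 0.993300
step 2 [1y] swap r/2=458/19475: DF=(1 − 458/19475·(0.993300))/(1+458/19475) = 4771/5000 ≈ 0.954200

1 1/2 9933/10000
2 1 4771/5000
DF(0.5y) is solved at step 1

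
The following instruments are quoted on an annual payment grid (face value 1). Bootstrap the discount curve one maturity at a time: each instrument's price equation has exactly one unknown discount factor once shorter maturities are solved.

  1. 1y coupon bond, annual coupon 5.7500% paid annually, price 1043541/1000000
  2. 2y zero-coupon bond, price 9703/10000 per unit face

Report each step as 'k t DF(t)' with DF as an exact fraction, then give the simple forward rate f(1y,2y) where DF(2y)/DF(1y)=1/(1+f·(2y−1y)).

step 1 [1y] bond c/1=23/400: DF=(1043541/1000000 − 23/400·(0))/(1+23/400) = 2467/2500 ≈ 0.986800
step 2 [2y] zero: DF = P = 9703/10000 ≈ 0.970300

1 1 2467/2500
2 2 9703/10000
f(1y,2y) = ((2467/2500)/(9703/10000) − 1)/(1) = 165/9703 ≈ 1.7005%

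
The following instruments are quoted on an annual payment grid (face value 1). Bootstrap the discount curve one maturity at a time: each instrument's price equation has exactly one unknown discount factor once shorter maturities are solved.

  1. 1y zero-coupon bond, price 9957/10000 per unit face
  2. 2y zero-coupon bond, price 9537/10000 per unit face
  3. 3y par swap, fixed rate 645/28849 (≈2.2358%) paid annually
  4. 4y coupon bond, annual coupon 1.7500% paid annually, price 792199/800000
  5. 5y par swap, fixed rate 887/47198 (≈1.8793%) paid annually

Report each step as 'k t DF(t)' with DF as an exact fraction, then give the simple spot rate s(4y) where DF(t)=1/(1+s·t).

1 1 9957/10000
2 2 9537/10000
3 3 1871/2000
4 4 2309/2500
5 5 9113/10000
s(4y) = (1/(2309/2500) − 1)/(4) = 191/9236 ≈ 2.0680%

step 1 [1y] zero: DF = P = 9957/10000 ≈ 0.995700
step 2 [2y] zero: DF = P = 9537/10000 ≈ 0.953700
step 3 [3y] swap r/1=645/28849: DF=(1 − 645/28849·(0.995700+0.953700))/(1+645/28849) = 1871/2000 ≈ 0.935500
step 4 [4y] bond c/1=7/400: DF=(792199/800000 − 7/400·(0.995700+0.953700+0.935500))/(1+7/400) = 2309/2500 ≈ 0.923600
step 5 [5y] swap r/1=887/47198: DF=(1 − 887/47198·(0.995700+0.953700+0.935500+0.923600))/(1+887/47198) = 9113/10000 ≈ 0.911300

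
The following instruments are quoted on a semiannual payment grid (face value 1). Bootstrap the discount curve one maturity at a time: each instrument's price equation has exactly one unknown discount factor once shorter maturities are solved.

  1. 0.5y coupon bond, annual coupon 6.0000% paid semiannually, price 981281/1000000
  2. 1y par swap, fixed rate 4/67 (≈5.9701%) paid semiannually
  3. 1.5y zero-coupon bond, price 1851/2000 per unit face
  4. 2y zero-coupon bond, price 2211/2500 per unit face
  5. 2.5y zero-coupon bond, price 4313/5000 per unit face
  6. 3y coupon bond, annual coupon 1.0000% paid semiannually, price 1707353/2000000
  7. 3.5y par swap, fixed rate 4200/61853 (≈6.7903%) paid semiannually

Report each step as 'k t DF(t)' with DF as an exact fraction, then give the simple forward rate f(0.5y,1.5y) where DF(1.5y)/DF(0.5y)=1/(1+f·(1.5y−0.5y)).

step 1 [0.5y] bond c/2=3/100: DF=(981281/1000000 − 3/100·(0))/(1+3/100) = 9527/10000 ≈ 0.952700
step 2 [1y] swap r/2=2/67: DF=(1 − 2/67·(0.952700))/(1+2/67) = 4717/5000 ≈ 0.943400
step 3 [1.5y] zero: DF = P = 1851/2000 ≈ 0.925500
step 4 [2y] zero: DF = P = 2211/2500 ≈ 0.884400
step 5 [2.5y] zero: DF = P = 4313/5000 ≈ 0.862600
step 6 [3y] bond c/2=1/200: DF=(1707353/2000000 − 1/200·(0.952700+0.943400+0.925500+0.884400+0.862600))/(1+1/200) = 8267/10000 ≈ 0.826700
step 7 [3.5y] swap r/2=2100/61853: DF=(1 − 2100/61853·(0.952700+0.943400+0.925500+0.884400+0.862600+0.826700))/(1+2100/61853) = 79/100 ≈ 0.790000

1 1/2 9527/10000
2 1 4717/5000
3 3/2 1851/2000
4 2 2211/2500
5 5/2 4313/5000
6 3 8267/10000
7 7/2 79/100
f(0.5y,1.5y) = ((9527/10000)/(1851/2000) − 1)/(1) = 272/9255 ≈ 2.9390%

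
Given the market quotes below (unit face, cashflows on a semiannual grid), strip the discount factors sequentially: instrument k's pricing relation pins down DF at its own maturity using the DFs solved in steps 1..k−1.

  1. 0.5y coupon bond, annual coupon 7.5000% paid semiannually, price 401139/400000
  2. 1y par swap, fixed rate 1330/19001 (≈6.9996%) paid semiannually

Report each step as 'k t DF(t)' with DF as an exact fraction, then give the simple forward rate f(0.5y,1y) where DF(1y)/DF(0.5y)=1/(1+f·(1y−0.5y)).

1 1/2 4833/5000
2 1 1867/2000
f(0.5y,1y) = ((4833/5000)/(1867/2000) − 1)/(1/2) = 662/9335 ≈ 7.0916%

step 1 [0.5y] bond c/2=3/80: DF=(401139/400000 − 3/80·(0))/(1+3/80) = 4833/5000 ≈ 0.966600
step 2 [1y] swap r/2=665/19001: DF=(1 − 665/19001·(0.966600))/(1+665/19001) = 1867/2000 ≈ 0.933500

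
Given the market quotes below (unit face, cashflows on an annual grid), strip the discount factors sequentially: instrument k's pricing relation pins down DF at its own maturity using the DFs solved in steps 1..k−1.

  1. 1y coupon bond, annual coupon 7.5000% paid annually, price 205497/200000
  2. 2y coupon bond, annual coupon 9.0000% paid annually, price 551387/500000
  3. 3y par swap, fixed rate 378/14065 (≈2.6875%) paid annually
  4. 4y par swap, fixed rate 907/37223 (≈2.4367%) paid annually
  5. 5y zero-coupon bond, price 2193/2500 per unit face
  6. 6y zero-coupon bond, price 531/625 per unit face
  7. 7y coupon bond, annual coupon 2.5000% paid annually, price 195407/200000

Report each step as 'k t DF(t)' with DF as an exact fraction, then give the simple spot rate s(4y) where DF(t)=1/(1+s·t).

1 1 4779/5000
2 2 583/625
3 3 2311/2500
4 4 9093/10000
5 5 2193/2500
6 6 531/625
7 7 8203/10000
s(4y) = (1/(9093/10000) − 1)/(4) = 907/36372 ≈ 2.4937%

step 1 [1y] bond c/1=3/40: DF=(205497/200000 − 3/40·(0))/(1+3/40) = 4779/5000 ≈ 0.955800
step 2 [2y] bond c/1=9/100: DF=(551387/500000 − 9/100·(0.955800))/(1+9/100) = 583/625 ≈ 0.932800
step 3 [3y] swap r/1=378/14065: DF=(1 − 378/14065·(0.955800+0.932800))/(1+378/14065) = 2311/2500 ≈ 0.924400
step 4 [4y] swap r/1=907/37223: DF=(1 − 907/37223·(0.955800+0.932800+0.924400))/(1+907/37223) = 9093/10000 ≈ 0.909300
step 5 [5y] zero: DF = P = 2193/2500 ≈ 0.877200
step 6 [6y] zero: DF = P = 531/625 ≈ 0.849600
step 7 [7y] bond c/1=1/40: DF=(195407/200000 − 1/40·(0.955800+0.932800+0.924400+0.909300+0.877200+0.849600))/(1+1/40) = 8203/10000 ≈ 0.820300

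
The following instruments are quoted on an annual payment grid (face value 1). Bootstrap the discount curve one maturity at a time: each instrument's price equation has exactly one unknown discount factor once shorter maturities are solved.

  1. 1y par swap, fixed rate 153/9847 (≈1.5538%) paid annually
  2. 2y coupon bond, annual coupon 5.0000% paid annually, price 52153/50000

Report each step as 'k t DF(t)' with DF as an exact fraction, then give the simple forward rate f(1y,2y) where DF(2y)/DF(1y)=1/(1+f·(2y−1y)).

1 1 9847/10000
2 2 1893/2000
f(1y,2y) = ((9847/10000)/(1893/2000) − 1)/(1) = 382/9465 ≈ 4.0359%

step 1 [1y] swap r/1=153/9847: DF=(1 − 153/9847·(0))/(1+153/9847) = 9847/10000 ≈ 0.984700
step 2 [2y] bond c/1=1/20: DF=(52153/50000 − 1/20·(0.984700))/(1+1/20) = 1893/2000 ≈ 0.946500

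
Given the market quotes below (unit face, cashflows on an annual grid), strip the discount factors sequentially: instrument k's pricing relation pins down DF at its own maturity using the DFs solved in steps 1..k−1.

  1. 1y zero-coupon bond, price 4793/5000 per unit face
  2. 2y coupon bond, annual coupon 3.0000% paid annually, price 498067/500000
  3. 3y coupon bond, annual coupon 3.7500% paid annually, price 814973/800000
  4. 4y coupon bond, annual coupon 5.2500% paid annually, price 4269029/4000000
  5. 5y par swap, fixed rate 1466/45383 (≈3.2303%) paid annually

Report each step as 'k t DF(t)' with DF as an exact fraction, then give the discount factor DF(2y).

step 1 [1y] zero: DF = P = 4793/5000 ≈ 0.958600
step 2 [2y] bond c/1=3/100: DF=(498067/500000 − 3/100·(0.958600))/(1+3/100) = 587/625 ≈ 0.939200
step 3 [3y] bond c/1=3/80: DF=(814973/800000 − 3/80·(0.958600+0.939200))/(1+3/80) = 9133/10000 ≈ 0.913300
step 4 [4y] bond c/1=21/400: DF=(4269029/4000000 − 21/400·(0.958600+0.939200+0.913300))/(1+21/400) = 4369/5000 ≈ 0.873800
step 5 [5y] swap r/1=1466/45383: DF=(1 − 1466/45383·(0.958600+0.939200+0.913300+0.873800))/(1+1466/45383) = 4267/5000 ≈ 0.853400

1 1 4793/5000
2 2 587/625
3 3 9133/10000
4 4 4369/5000
5 5 4267/5000
DF(2y) = 587/625 ≈ 0.939200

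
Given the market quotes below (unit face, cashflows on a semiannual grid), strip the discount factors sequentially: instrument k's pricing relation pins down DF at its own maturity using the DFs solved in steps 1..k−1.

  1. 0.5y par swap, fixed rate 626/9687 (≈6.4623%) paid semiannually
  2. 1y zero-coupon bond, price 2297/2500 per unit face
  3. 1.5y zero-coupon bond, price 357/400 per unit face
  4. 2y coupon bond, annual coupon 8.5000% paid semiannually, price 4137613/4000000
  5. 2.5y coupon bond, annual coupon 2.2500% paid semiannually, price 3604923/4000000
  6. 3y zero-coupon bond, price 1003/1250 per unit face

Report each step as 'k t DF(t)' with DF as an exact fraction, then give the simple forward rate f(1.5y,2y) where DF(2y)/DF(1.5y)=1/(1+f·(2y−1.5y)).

step 1 [0.5y] swap r/2=313/9687: DF=(1 − 313/9687·(0))/(1+313/9687) = 9687/10000 ≈ 0.968700
step 2 [1y] zero: DF = P = 2297/2500 ≈ 0.918800
step 3 [1.5y] zero: DF = P = 357/400 ≈ 0.892500
step 4 [2y] bond c/2=17/400: DF=(4137613/4000000 − 17/400·(0.968700+0.918800+0.892500))/(1+17/400) = 8789/10000 ≈ 0.878900
step 5 [2.5y] bond c/2=9/800: DF=(3604923/4000000 − 9/800·(0.968700+0.918800+0.892500+0.878900))/(1+9/800) = 1701/2000 ≈ 0.850500
step 6 [3y] zero: DF = P = 1003/1250 ≈ 0.802400

1 1/2 9687/10000
2 1 2297/2500
3 3/2 357/400
4 2 8789/10000
5 5/2 1701/2000
6 3 1003/1250
f(1.5y,2y) = ((357/400)/(8789/10000) − 1)/(1/2) = 16/517 ≈ 3.0948%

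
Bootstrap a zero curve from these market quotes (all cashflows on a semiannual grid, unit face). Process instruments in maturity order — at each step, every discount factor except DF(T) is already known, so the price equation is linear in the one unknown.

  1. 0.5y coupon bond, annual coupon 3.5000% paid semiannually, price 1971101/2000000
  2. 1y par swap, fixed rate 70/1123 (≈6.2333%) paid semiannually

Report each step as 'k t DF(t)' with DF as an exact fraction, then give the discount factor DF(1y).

step 1 [0.5y] bond c/2=7/400: DF=(1971101/2000000 − 7/400·(0))/(1+7/400) = 4843/5000 ≈ 0.968600
step 2 [1y] swap r/2=35/1123: DF=(1 − 35/1123·(0.968600))/(1+35/1123) = 1881/2000 ≈ 0.940500

1 1/2 4843/5000
2 1 1881/2000
DF(1y) = 1881/2000 ≈ 0.940500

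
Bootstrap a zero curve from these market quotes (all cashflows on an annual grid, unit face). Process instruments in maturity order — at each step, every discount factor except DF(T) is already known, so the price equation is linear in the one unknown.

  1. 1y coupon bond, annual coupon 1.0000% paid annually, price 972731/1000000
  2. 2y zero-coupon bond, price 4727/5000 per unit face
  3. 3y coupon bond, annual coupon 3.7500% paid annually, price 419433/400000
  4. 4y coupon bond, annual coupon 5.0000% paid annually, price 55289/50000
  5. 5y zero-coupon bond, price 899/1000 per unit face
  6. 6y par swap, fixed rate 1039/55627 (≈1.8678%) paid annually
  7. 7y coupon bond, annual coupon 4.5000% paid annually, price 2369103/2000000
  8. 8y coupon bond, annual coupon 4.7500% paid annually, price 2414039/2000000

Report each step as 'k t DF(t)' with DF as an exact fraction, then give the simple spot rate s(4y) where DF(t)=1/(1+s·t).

step 1 [1y] bond c/1=1/100: DF=(972731/1000000 − 1/100·(0))/(1+1/100) = 9631/10000 ≈ 0.963100
step 2 [2y] zero: DF = P = 4727/5000 ≈ 0.945400
step 3 [3y] bond c/1=3/80: DF=(419433/400000 − 3/80·(0.963100+0.945400))/(1+3/80) = 9417/10000 ≈ 0.941700
step 4 [4y] bond c/1=1/20: DF=(55289/50000 − 1/20·(0.963100+0.945400+0.941700))/(1+1/20) = 4587/5000 ≈ 0.917400
step 5 [5y] zero: DF = P = 899/1000 ≈ 0.899000
step 6 [6y] swap r/1=1039/55627: DF=(1 − 1039/55627·(0.963100+0.945400+0.941700+0.917400+0.899000))/(1+1039/55627) = 8961/10000 ≈ 0.896100
step 7 [7y] bond c/1=9/200: DF=(2369103/2000000 − 9/200·(0.963100+0.945400+0.941700+0.917400+0.899000+0.896100))/(1+9/200) = 447/500 ≈ 0.894000
step 8 [8y] bond c/1=19/400: DF=(2414039/2000000 − 19/400·(0.963100+0.945400+0.941700+0.917400+0.899000+0.896100+0.894000))/(1+19/400) = 1719/2000 ≈ 0.859500

1 1 9631/10000
2 2 4727/5000
3 3 9417/10000
4 4 4587/5000
5 5 899/1000
6 6 8961/10000
7 7 447/500
8 8 1719/2000
s(4y) = (1/(4587/5000) − 1)/(4) = 413/18348 ≈ 2.2509%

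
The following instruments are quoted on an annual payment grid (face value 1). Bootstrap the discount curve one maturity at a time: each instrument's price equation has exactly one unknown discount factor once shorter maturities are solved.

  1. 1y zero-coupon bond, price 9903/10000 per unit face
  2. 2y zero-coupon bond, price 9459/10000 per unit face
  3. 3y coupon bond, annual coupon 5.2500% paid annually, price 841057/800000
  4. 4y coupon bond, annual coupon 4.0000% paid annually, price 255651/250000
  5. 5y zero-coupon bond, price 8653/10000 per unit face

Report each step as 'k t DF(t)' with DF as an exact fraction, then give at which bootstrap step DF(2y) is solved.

1 1 9903/10000
2 2 9459/10000
3 3 9023/10000
4 4 8741/10000
5 5 8653/10000
DF(2y) is solved at step 2

step 1 [1y] zero: DF = P = 9903/10000 ≈ 0.990300
step 2 [2y] zero: DF = P = 9459/10000 ≈ 0.945900
step 3 [3y] bond c/1=21/400: DF=(841057/800000 − 21/400·(0.990300+0.945900))/(1+21/400) = 9023/10000 ≈ 0.902300
step 4 [4y] bond c/1=1/25: DF=(255651/250000 − 1/25·(0.990300+0.945900+0.902300))/(1+1/25) = 8741/10000 ≈ 0.874100
step 5 [5y] zero: DF = P = 8653/10000 ≈ 0.865300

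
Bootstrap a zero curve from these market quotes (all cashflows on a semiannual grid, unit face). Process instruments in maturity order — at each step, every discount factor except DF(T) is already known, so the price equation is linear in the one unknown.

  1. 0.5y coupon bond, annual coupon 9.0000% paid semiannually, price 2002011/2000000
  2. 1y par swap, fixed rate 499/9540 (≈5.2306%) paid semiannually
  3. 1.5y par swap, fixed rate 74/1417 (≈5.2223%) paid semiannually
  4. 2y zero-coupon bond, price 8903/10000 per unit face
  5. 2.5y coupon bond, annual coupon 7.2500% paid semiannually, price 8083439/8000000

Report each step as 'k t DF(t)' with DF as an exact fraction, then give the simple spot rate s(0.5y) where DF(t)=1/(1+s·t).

1 1/2 9579/10000
2 1 9501/10000
3 3/2 463/500
4 2 8903/10000
5 5/2 528/625
s(0.5y) = (1/(9579/10000) − 1)/(1/2) = 842/9579 ≈ 8.7901%

step 1 [0.5y] bond c/2=9/200: DF=(2002011/2000000 − 9/200·(0))/(1+9/200) = 9579/10000 ≈ 0.957900
step 2 [1y] swap r/2=499/19080: DF=(1 − 499/19080·(0.957900))/(1+499/19080) = 9501/10000 ≈ 0.950100
step 3 [1.5y] swap r/2=37/1417: DF=(1 − 37/1417·(0.957900+0.950100))/(1+37/1417) = 463/500 ≈ 0.926000
step 4 [2y] zero: DF = P = 8903/10000 ≈ 0.890300
step 5 [2.5y] bond c/2=29/800: DF=(8083439/8000000 − 29/800·(0.957900+0.950100+0.926000+0.890300))/(1+29/800) = 528/625 ≈ 0.844800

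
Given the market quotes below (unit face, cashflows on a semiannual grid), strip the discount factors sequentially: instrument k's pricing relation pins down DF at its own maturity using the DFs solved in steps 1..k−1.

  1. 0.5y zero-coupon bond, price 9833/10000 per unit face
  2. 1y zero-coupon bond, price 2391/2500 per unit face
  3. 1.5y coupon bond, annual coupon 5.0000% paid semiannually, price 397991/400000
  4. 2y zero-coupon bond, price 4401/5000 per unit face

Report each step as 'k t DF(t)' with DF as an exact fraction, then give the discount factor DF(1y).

step 1 [0.5y] zero: DF = P = 9833/10000 ≈ 0.983300
step 2 [1y] zero: DF = P = 2391/2500 ≈ 0.956400
step 3 [1.5y] bond c/2=1/40: DF=(397991/400000 − 1/40·(0.983300+0.956400))/(1+1/40) = 4617/5000 ≈ 0.923400
step 4 [2y] zero: DF = P = 4401/5000 ≈ 0.880200

1 1/2 9833/10000
2 1 2391/2500
3 3/2 4617/5000
4 2 4401/5000
DF(1y) = 2391/2500 ≈ 0.956400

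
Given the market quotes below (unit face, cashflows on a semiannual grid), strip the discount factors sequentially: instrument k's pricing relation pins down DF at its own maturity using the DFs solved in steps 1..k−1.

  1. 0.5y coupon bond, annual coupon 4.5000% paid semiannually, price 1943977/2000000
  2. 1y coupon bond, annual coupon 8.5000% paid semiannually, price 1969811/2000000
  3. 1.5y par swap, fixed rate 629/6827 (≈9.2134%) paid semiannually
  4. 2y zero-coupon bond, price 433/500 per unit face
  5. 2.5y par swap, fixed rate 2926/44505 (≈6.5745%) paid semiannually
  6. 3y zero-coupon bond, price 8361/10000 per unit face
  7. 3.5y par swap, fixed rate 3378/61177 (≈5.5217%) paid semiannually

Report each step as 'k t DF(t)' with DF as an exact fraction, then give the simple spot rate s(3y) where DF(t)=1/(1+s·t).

step 1 [0.5y] bond c/2=9/400: DF=(1943977/2000000 − 9/400·(0))/(1+9/400) = 4753/5000 ≈ 0.950600
step 2 [1y] bond c/2=17/400: DF=(1969811/2000000 − 17/400·(0.950600))/(1+17/400) = 453/500 ≈ 0.906000
step 3 [1.5y] swap r/2=629/13654: DF=(1 − 629/13654·(0.950600+0.906000))/(1+629/13654) = 4371/5000 ≈ 0.874200
step 4 [2y] zero: DF = P = 433/500 ≈ 0.866000
step 5 [2.5y] swap r/2=1463/44505: DF=(1 − 1463/44505·(0.950600+0.906000+0.874200+0.866000))/(1+1463/44505) = 8537/10000 ≈ 0.853700
step 6 [3y] zero: DF = P = 8361/10000 ≈ 0.836100
step 7 [3.5y] swap r/2=1689/61177: DF=(1 − 1689/61177·(0.950600+0.906000+0.874200+0.866000+0.853700+0.836100))/(1+1689/61177) = 8311/10000 ≈ 0.831100

1 1/2 4753/5000
2 1 453/500
3 3/2 4371/5000
4 2 433/500
5 5/2 8537/10000
6 3 8361/10000
7 7/2 8311/10000
s(3y) = (1/(8361/10000) − 1)/(3) = 1639/25083 ≈ 6.5343%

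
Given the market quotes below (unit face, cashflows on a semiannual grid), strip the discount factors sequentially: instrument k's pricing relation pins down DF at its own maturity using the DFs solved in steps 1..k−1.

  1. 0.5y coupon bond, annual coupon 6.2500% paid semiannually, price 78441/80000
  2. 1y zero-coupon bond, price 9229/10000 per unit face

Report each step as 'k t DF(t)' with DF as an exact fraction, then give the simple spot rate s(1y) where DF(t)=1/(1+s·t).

step 1 [0.5y] bond c/2=1/32: DF=(78441/80000 − 1/32·(0))/(1+1/32) = 2377/2500 ≈ 0.950800
step 2 [1y] zero: DF = P = 9229/10000 ≈ 0.922900

1 1/2 2377/2500
2 1 9229/10000
s(1y) = (1/(9229/10000) − 1)/(1) = 771/9229 ≈ 8.3541%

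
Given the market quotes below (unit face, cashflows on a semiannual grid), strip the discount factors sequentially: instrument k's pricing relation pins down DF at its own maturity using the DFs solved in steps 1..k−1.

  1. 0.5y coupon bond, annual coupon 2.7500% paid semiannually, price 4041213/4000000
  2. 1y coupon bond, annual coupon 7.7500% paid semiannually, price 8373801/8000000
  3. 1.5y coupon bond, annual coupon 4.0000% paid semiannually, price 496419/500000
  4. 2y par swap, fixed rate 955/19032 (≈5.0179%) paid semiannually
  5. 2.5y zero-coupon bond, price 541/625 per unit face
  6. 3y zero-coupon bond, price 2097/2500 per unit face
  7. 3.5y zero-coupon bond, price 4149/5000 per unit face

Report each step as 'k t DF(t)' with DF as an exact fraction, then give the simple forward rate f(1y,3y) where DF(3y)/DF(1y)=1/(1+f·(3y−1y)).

step 1 [0.5y] bond c/2=11/800: DF=(4041213/4000000 − 11/800·(0))/(1+11/800) = 4983/5000 ≈ 0.996600
step 2 [1y] bond c/2=31/800: DF=(8373801/8000000 − 31/800·(0.996600))/(1+31/800) = 1941/2000 ≈ 0.970500
step 3 [1.5y] bond c/2=1/50: DF=(496419/500000 − 1/50·(0.996600+0.970500))/(1+1/50) = 2337/2500 ≈ 0.934800
step 4 [2y] swap r/2=955/38064: DF=(1 − 955/38064·(0.996600+0.970500+0.934800))/(1+955/38064) = 1809/2000 ≈ 0.904500
step 5 [2.5y] zero: DF = P = 541/625 ≈ 0.865600
step 6 [3y] zero: DF = P = 2097/2500 ≈ 0.838800
step 7 [3.5y] zero: DF = P = 4149/5000 ≈ 0.829800

1 1/2 4983/5000
2 1 1941/2000
3 3/2 2337/2500
4 2 1809/2000
5 5/2 541/625
6 3 2097/2500
7 7/2 4149/5000
f(1y,3y) = ((1941/2000)/(2097/2500) − 1)/(2) = 439/5592 ≈ 7.8505%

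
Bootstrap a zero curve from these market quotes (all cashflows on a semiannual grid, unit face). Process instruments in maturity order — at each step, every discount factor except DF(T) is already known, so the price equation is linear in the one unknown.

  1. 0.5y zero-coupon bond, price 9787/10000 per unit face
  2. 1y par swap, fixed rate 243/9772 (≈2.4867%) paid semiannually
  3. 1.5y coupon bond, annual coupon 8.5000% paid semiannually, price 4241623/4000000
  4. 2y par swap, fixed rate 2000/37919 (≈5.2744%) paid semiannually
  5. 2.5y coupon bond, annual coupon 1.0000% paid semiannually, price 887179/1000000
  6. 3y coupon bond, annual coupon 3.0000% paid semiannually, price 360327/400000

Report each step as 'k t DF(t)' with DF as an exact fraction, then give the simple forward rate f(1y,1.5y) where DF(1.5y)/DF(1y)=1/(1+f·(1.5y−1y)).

step 1 [0.5y] zero: DF = P = 9787/10000 ≈ 0.978700
step 2 [1y] swap r/2=243/19544: DF=(1 − 243/19544·(0.978700))/(1+243/19544) = 9757/10000 ≈ 0.975700
step 3 [1.5y] bond c/2=17/400: DF=(4241623/4000000 − 17/400·(0.978700+0.975700))/(1+17/400) = 15/16 ≈ 0.937500
step 4 [2y] swap r/2=1000/37919: DF=(1 − 1000/37919·(0.978700+0.975700+0.937500))/(1+1000/37919) = 9/10 ≈ 0.900000
step 5 [2.5y] bond c/2=1/200: DF=(887179/1000000 − 1/200·(0.978700+0.975700+0.937500+0.900000))/(1+1/200) = 8639/10000 ≈ 0.863900
step 6 [3y] bond c/2=3/200: DF=(360327/400000 − 3/200·(0.978700+0.975700+0.937500+0.900000+0.863900))/(1+3/200) = 8187/10000 ≈ 0.818700

1 1/2 9787/10000
2 1 9757/10000
3 3/2 15/16
4 2 9/10
5 5/2 8639/10000
6 3 8187/10000
f(1y,1.5y) = ((9757/10000)/(15/16) − 1)/(1/2) = 764/9375 ≈ 8.1493%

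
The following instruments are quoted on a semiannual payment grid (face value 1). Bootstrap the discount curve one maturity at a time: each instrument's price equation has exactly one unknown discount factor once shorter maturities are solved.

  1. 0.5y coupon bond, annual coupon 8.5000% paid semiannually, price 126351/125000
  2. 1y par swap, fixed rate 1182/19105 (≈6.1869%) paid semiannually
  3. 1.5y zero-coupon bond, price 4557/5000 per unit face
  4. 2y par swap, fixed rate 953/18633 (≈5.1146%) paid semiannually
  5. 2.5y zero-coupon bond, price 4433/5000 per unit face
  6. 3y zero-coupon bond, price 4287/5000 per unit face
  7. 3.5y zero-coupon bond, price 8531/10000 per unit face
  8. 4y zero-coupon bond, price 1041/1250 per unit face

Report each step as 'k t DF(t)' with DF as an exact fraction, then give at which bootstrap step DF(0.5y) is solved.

1 1/2 606/625
2 1 9409/10000
3 3/2 4557/5000
4 2 9047/10000
5 5/2 4433/5000
6 3 4287/5000
7 7/2 8531/10000
8 4 1041/1250
DF(0.5y) is solved at step 1

step 1 [0.5y] bond c/2=17/400: DF=(126351/125000 − 17/400·(0))/(1+17/400) = 606/625 ≈ 0.969600
step 2 [1y] swap r/2=591/19105: DF=(1 − 591/19105·(0.969600))/(1+591/19105) = 9409/10000 ≈ 0.940900
step 3 [1.5y] zero: DF = P = 4557/5000 ≈ 0.911400
step 4 [2y] swap r/2=953/37266: DF=(1 − 953/37266·(0.969600+0.940900+0.911400))/(1+953/37266) = 9047/10000 ≈ 0.904700
step 5 [2.5y] zero: DF = P = 4433/5000 ≈ 0.886600
step 6 [3y] zero: DF = P = 4287/5000 ≈ 0.857400
step 7 [3.5y] zero: DF = P = 8531/10000 ≈ 0.853100
step 8 [4y] zero: DF = P = 1041/1250 ≈ 0.832800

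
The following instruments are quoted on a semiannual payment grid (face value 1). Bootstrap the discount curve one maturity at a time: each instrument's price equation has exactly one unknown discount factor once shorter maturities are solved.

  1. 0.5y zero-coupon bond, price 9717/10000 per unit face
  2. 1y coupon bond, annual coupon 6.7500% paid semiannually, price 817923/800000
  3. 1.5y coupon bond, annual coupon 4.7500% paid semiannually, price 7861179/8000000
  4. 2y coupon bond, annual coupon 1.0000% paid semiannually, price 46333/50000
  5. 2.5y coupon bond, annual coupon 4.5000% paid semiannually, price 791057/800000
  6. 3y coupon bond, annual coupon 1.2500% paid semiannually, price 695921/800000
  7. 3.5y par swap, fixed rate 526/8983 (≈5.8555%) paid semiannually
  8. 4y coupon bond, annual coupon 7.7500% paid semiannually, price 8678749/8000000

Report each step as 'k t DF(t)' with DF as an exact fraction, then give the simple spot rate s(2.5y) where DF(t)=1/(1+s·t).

step 1 [0.5y] zero: DF = P = 9717/10000 ≈ 0.971700
step 2 [1y] bond c/2=27/800: DF=(817923/800000 − 27/800·(0.971700))/(1+27/800) = 9573/10000 ≈ 0.957300
step 3 [1.5y] bond c/2=19/800: DF=(7861179/8000000 − 19/800·(0.971700+0.957300))/(1+19/800) = 9151/10000 ≈ 0.915100
step 4 [2y] bond c/2=1/200: DF=(46333/50000 − 1/200·(0.971700+0.957300+0.915100))/(1+1/200) = 9079/10000 ≈ 0.907900
step 5 [2.5y] bond c/2=9/400: DF=(791057/800000 − 9/400·(0.971700+0.957300+0.915100+0.907900))/(1+9/400) = 1769/2000 ≈ 0.884500
step 6 [3y] bond c/2=1/160: DF=(695921/800000 − 1/160·(0.971700+0.957300+0.915100+0.907900+0.884500))/(1+1/160) = 8357/10000 ≈ 0.835700
step 7 [3.5y] swap r/2=263/8983: DF=(1 − 263/8983·(0.971700+0.957300+0.915100+0.907900+0.884500+0.835700))/(1+263/8983) = 8159/10000 ≈ 0.815900
step 8 [4y] bond c/2=31/800: DF=(8678749/8000000 − 31/800·(0.971700+0.957300+0.915100+0.907900+0.884500+0.835700+0.815900))/(1+31/800) = 4049/5000 ≈ 0.809800

1 1/2 9717/10000
2 1 9573/10000
3 3/2 9151/10000
4 2 9079/10000
5 5/2 1769/2000
6 3 8357/10000
7 7/2 8159/10000
8 4 4049/5000
s(2.5y) = (1/(1769/2000) − 1)/(5/2) = 462/8845 ≈ 5.2233%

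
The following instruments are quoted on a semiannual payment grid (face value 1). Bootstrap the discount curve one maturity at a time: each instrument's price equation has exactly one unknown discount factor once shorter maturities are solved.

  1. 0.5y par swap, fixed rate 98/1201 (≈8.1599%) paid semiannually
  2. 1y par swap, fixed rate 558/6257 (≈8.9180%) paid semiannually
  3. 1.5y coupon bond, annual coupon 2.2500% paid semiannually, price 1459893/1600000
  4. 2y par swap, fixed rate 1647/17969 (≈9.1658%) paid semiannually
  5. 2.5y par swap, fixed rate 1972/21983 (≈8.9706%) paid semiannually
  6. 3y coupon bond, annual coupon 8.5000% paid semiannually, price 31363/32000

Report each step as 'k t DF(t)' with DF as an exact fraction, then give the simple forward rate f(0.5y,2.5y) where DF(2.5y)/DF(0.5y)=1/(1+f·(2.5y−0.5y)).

1 1/2 1201/1250
2 1 9163/10000
3 3/2 4407/5000
4 2 8353/10000
5 5/2 2007/2500
6 3 7609/10000
f(0.5y,2.5y) = ((1201/1250)/(2007/2500) − 1)/(2) = 395/4014 ≈ 9.8406%

step 1 [0.5y] swap r/2=49/1201: DF=(1 − 49/1201·(0))/(1+49/1201) = 1201/1250 ≈ 0.960800
step 2 [1y] swap r/2=279/6257: DF=(1 − 279/6257·(0.960800))/(1+279/6257) = 9163/10000 ≈ 0.916300
step 3 [1.5y] bond c/2=9/800: DF=(1459893/1600000 − 9/800·(0.960800+0.916300))/(1+9/800) = 4407/5000 ≈ 0.881400
step 4 [2y] swap r/2=1647/35938: DF=(1 − 1647/35938·(0.960800+0.916300+0.881400))/(1+1647/35938) = 8353/10000 ≈ 0.835300
step 5 [2.5y] swap r/2=986/21983: DF=(1 − 986/21983·(0.960800+0.916300+0.881400+0.835300))/(1+986/21983) = 2007/2500 ≈ 0.802800
step 6 [3y] bond c/2=17/400: DF=(31363/32000 − 17/400·(0.960800+0.916300+0.881400+0.835300+0.802800))/(1+17/400) = 7609/10000 ≈ 0.760900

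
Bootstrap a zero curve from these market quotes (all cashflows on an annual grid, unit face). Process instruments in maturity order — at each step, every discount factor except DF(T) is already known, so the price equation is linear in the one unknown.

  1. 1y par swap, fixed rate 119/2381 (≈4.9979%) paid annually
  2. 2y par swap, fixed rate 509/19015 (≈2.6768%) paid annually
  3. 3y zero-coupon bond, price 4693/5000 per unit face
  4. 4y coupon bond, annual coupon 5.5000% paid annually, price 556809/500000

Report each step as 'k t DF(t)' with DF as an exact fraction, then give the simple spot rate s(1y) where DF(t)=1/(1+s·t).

1 1 2381/2500
2 2 9491/10000
3 3 4693/5000
4 4 363/400
s(1y) = (1/(2381/2500) − 1)/(1) = 119/2381 ≈ 4.9979%

step 1 [1y] swap r/1=119/2381: DF=(1 − 119/2381·(0))/(1+119/2381) = 2381/2500 ≈ 0.952400
step 2 [2y] swap r/1=509/19015: DF=(1 − 509/19015·(0.952400))/(1+509/19015) = 9491/10000 ≈ 0.949100
step 3 [3y] zero: DF = P = 4693/5000 ≈ 0.938600
step 4 [4y] bond c/1=11/200: DF=(556809/500000 − 11/200·(0.952400+0.949100+0.938600))/(1+11/200) = 363/400 ≈ 0.907500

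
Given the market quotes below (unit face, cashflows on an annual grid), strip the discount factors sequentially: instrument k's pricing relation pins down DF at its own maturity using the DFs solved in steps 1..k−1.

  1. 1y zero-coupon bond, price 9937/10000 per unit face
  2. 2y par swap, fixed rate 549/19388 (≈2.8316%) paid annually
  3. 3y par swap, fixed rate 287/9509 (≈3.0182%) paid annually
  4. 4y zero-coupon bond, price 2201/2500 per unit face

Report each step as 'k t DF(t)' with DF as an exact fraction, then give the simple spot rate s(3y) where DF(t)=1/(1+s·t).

step 1 [1y] zero: DF = P = 9937/10000 ≈ 0.993700
step 2 [2y] swap r/1=549/19388: DF=(1 − 549/19388·(0.993700))/(1+549/19388) = 9451/10000 ≈ 0.945100
step 3 [3y] swap r/1=287/9509: DF=(1 − 287/9509·(0.993700+0.945100))/(1+287/9509) = 9139/10000 ≈ 0.913900
step 4 [4y] zero: DF = P = 2201/2500 ≈ 0.880400

1 1 9937/10000
2 2 9451/10000
3 3 9139/10000
4 4 2201/2500
s(3y) = (1/(9139/10000) − 1)/(3) = 287/9139 ≈ 3.1404%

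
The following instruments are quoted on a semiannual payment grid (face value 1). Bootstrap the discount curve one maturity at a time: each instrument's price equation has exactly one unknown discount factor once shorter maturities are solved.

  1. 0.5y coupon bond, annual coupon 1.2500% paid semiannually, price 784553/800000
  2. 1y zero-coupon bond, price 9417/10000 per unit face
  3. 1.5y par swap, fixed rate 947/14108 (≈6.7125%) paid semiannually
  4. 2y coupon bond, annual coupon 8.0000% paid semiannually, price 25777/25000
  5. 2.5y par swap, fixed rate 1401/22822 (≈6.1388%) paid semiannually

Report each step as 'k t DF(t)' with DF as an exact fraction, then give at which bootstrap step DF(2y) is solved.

1 1/2 4873/5000
2 1 9417/10000
3 3/2 9053/10000
4 2 8829/10000
5 5/2 8599/10000
DF(2y) is solved at step 4

step 1 [0.5y] bond c/2=1/160: DF=(784553/800000 − 1/160·(0))/(1+1/160) = 4873/5000 ≈ 0.974600
step 2 [1y] zero: DF = P = 9417/10000 ≈ 0.941700
step 3 [1.5y] swap r/2=947/28216: DF=(1 − 947/28216·(0.974600+0.941700))/(1+947/28216) = 9053/10000 ≈ 0.905300
step 4 [2y] bond c/2=1/25: DF=(25777/25000 − 1/25·(0.974600+0.941700+0.905300))/(1+1/25) = 8829/10000 ≈ 0.882900
step 5 [2.5y] swap r/2=1401/45644: DF=(1 − 1401/45644·(0.974600+0.941700+0.905300+0.882900))/(1+1401/45644) = 8599/10000 ≈ 0.859900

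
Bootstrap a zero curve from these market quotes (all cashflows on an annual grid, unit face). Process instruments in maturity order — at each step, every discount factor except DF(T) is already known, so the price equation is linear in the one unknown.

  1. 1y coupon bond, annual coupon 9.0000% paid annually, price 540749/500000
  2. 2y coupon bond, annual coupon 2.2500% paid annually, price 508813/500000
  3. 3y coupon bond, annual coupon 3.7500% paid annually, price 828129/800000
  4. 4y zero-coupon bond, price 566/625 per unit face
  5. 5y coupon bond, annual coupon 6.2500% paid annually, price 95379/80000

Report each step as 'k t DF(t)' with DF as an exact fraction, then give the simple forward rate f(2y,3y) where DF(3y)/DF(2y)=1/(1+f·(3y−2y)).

step 1 [1y] bond c/1=9/100: DF=(540749/500000 − 9/100·(0))/(1+9/100) = 4961/5000 ≈ 0.992200
step 2 [2y] bond c/1=9/400: DF=(508813/500000 − 9/400·(0.992200))/(1+9/400) = 4867/5000 ≈ 0.973400
step 3 [3y] bond c/1=3/80: DF=(828129/800000 − 3/80·(0.992200+0.973400))/(1+3/80) = 9267/10000 ≈ 0.926700
step 4 [4y] zero: DF = P = 566/625 ≈ 0.905600
step 5 [5y] bond c/1=1/16: DF=(95379/80000 − 1/16·(0.992200+0.973400+0.926700+0.905600))/(1+1/16) = 8987/10000 ≈ 0.898700

1 1 4961/5000
2 2 4867/5000
3 3 9267/10000
4 4 566/625
5 5 8987/10000
f(2y,3y) = ((4867/5000)/(9267/10000) − 1)/(1) = 467/9267 ≈ 5.0394%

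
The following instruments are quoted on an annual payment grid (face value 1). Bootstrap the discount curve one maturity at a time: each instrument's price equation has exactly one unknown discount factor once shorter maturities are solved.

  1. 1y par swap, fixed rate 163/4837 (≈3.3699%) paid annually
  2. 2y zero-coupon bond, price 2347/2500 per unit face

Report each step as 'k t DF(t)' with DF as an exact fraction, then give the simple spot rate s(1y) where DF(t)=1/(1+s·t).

step 1 [1y] swap r/1=163/4837: DF=(1 − 163/4837·(0))/(1+163/4837) = 4837/5000 ≈ 0.967400
step 2 [2y] zero: DF = P = 2347/2500 ≈ 0.938800

1 1 4837/5000
2 2 2347/2500
s(1y) = (1/(4837/5000) − 1)/(1) = 163/4837 ≈ 3.3699%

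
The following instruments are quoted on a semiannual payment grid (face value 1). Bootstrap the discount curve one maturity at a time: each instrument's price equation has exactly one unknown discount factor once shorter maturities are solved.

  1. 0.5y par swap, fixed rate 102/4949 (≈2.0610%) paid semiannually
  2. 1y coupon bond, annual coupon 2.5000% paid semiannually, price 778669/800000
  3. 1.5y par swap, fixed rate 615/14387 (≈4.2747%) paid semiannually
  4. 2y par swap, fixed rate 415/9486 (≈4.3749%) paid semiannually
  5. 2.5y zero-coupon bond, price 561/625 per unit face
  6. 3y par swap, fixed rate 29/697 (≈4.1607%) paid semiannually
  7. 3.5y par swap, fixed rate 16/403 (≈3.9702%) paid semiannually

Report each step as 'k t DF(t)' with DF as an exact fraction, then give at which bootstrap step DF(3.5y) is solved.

step 1 [0.5y] swap r/2=51/4949: DF=(1 − 51/4949·(0))/(1+51/4949) = 4949/5000 ≈ 0.989800
step 2 [1y] bond c/2=1/80: DF=(778669/800000 − 1/80·(0.989800))/(1+1/80) = 9491/10000 ≈ 0.949100
step 3 [1.5y] swap r/2=615/28774: DF=(1 − 615/28774·(0.989800+0.949100))/(1+615/28774) = 1877/2000 ≈ 0.938500
step 4 [2y] swap r/2=415/18972: DF=(1 − 415/18972·(0.989800+0.949100+0.938500))/(1+415/18972) = 917/1000 ≈ 0.917000
step 5 [2.5y] zero: DF = P = 561/625 ≈ 0.897600
step 6 [3y] swap r/2=29/1394: DF=(1 − 29/1394·(0.989800+0.949100+0.938500+0.917000+0.897600))/(1+29/1394) = 221/250 ≈ 0.884000
step 7 [3.5y] swap r/2=8/403: DF=(1 − 8/403·(0.989800+0.949100+0.938500+0.917000+0.897600+0.884000))/(1+8/403) = 109/125 ≈ 0.872000

1 1/2 4949/5000
2 1 9491/10000
3 3/2 1877/2000
4 2 917/1000
5 5/2 561/625
6 3 221/250
7 7/2 109/125
DF(3.5y) is solved at step 7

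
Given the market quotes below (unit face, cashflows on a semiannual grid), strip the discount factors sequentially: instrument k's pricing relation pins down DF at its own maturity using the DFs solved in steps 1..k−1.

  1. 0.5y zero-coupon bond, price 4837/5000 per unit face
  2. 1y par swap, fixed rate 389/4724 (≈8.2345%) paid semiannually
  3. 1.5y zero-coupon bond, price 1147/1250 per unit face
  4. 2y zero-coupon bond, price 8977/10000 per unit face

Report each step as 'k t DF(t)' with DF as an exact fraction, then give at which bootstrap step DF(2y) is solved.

1 1/2 4837/5000
2 1 4611/5000
3 3/2 1147/1250
4 2 8977/10000
DF(2y) is solved at step 4

step 1 [0.5y] zero: DF = P = 4837/5000 ≈ 0.967400
step 2 [1y] swap r/2=389/9448: DF=(1 − 389/9448·(0.967400))/(1+389/9448) = 4611/5000 ≈ 0.922200
step 3 [1.5y] zero: DF = P = 1147/1250 ≈ 0.917600
step 4 [2y] zero: DF = P = 8977/10000 ≈ 0.897700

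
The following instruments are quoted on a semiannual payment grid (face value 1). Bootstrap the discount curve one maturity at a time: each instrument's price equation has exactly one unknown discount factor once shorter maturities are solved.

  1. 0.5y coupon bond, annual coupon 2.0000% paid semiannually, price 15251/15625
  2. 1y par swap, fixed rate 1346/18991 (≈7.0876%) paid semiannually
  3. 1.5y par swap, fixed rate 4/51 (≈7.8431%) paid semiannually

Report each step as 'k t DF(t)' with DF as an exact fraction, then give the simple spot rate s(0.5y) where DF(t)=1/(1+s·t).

step 1 [0.5y] bond c/2=1/100: DF=(15251/15625 − 1/100·(0))/(1+1/100) = 604/625 ≈ 0.966400
step 2 [1y] swap r/2=673/18991: DF=(1 − 673/18991·(0.966400))/(1+673/18991) = 9327/10000 ≈ 0.932700
step 3 [1.5y] swap r/2=2/51: DF=(1 − 2/51·(0.966400+0.932700))/(1+2/51) = 4453/5000 ≈ 0.890600

1 1/2 604/625
2 1 9327/10000
3 3/2 4453/5000
s(0.5y) = (1/(604/625) − 1)/(1/2) = 21/302 ≈ 6.9536%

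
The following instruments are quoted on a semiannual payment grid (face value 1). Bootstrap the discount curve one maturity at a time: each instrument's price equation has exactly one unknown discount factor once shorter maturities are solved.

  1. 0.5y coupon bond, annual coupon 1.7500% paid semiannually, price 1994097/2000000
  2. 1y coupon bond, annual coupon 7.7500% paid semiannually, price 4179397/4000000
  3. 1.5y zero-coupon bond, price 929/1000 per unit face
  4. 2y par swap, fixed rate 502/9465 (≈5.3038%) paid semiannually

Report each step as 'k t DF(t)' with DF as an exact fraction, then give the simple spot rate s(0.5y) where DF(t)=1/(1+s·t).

1 1/2 2471/2500
2 1 969/1000
3 3/2 929/1000
4 2 2249/2500
s(0.5y) = (1/(2471/2500) − 1)/(1/2) = 58/2471 ≈ 2.3472%

step 1 [0.5y] bond c/2=7/800: DF=(1994097/2000000 − 7/800·(0))/(1+7/800) = 2471/2500 ≈ 0.988400
step 2 [1y] bond c/2=31/800: DF=(4179397/4000000 − 31/800·(0.988400))/(1+31/800) = 969/1000 ≈ 0.969000
step 3 [1.5y] zero: DF = P = 929/1000 ≈ 0.929000
step 4 [2y] swap r/2=251/9465: DF=(1 − 251/9465·(0.988400+0.969000+0.929000))/(1+251/9465) = 2249/2500 ≈ 0.899600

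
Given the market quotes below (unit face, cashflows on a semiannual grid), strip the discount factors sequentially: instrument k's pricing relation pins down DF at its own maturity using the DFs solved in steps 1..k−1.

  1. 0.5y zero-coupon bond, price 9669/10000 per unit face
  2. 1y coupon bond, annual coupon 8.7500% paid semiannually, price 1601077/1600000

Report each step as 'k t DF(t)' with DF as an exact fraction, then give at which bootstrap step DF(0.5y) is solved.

step 1 [0.5y] zero: DF = P = 9669/10000 ≈ 0.966900
step 2 [1y] bond c/2=7/160: DF=(1601077/1600000 − 7/160·(0.966900))/(1+7/160) = 4591/5000 ≈ 0.918200

1 1/2 9669/10000
2 1 4591/5000
DF(0.5y) is solved at step 1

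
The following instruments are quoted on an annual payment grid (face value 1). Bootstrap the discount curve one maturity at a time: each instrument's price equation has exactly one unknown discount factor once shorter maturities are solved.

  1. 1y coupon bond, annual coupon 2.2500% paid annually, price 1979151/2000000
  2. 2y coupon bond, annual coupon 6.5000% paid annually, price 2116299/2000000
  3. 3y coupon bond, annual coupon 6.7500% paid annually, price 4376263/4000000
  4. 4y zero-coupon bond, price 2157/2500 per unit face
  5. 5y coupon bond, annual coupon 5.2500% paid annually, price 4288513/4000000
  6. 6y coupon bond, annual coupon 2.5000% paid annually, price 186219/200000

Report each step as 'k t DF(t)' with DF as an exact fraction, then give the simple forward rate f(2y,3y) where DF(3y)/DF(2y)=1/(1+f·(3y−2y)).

1 1 4839/5000
2 2 1869/2000
3 3 4523/5000
4 4 2157/2500
5 5 2089/2500
6 6 1597/2000
f(2y,3y) = ((1869/2000)/(4523/5000) − 1)/(1) = 299/9046 ≈ 3.3053%

step 1 [1y] bond c/1=9/400: DF=(1979151/2000000 − 9/400·(0))/(1+9/400) = 4839/5000 ≈ 0.967800
step 2 [2y] bond c/1=13/200: DF=(2116299/2000000 − 13/200·(0.967800))/(1+13/200) = 1869/2000 ≈ 0.934500
step 3 [3y] bond c/1=27/400: DF=(4376263/4000000 − 27/400·(0.967800+0.934500))/(1+27/400) = 4523/5000 ≈ 0.904600
step 4 [4y] zero: DF = P = 2157/2500 ≈ 0.862800
step 5 [5y] bond c/1=21/400: DF=(4288513/4000000 − 21/400·(0.967800+0.934500+0.904600+0.862800))/(1+21/400) = 2089/2500 ≈ 0.835600
step 6 [6y] bond c/1=1/40: DF=(186219/200000 − 1/40·(0.967800+0.934500+0.904600+0.862800+0.835600))/(1+1/40) = 1597/2000 ≈ 0.798500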